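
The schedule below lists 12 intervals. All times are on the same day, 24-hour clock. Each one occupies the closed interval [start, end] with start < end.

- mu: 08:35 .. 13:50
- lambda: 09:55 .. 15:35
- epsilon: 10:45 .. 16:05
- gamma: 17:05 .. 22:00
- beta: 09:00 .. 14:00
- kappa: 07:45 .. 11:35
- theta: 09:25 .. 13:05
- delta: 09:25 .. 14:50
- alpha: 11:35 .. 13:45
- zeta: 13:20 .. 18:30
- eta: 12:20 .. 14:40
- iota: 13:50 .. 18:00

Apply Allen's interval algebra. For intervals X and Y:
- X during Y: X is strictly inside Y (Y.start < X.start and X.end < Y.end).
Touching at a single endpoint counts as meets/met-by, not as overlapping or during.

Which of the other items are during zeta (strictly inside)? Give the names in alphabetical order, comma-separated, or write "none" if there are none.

Target zeta = [13:20, 18:30].
alpha [11:35, 13:45] → overlaps → no.
beta [09:00, 14:00] → overlaps → no.
delta [09:25, 14:50] → overlaps → no.
epsilon [10:45, 16:05] → overlaps → no.
eta [12:20, 14:40] → overlaps → no.
gamma [17:05, 22:00] → overlapped-by → no.
iota [13:50, 18:00] → during → yes.
kappa [07:45, 11:35] → before → no.
lambda [09:55, 15:35] → overlaps → no.
mu [08:35, 13:50] → overlaps → no.
theta [09:25, 13:05] → before → no.
Result: iota.

iota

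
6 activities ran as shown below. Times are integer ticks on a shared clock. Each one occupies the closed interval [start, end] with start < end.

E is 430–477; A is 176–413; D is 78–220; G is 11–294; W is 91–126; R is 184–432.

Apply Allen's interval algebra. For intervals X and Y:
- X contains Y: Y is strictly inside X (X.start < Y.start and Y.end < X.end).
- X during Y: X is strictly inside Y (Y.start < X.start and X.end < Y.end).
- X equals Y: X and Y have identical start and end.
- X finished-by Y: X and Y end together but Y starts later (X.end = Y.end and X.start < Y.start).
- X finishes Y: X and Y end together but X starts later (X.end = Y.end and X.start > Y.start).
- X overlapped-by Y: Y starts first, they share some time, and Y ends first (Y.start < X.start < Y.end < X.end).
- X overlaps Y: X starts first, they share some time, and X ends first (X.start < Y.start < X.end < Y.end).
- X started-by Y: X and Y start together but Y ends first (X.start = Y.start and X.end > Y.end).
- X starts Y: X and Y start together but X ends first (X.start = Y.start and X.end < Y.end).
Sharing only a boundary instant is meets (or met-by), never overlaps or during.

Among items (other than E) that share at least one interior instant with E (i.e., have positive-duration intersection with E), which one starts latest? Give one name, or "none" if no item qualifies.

Target E = [430, 477].
A [176, 413] → before → excluded.
D [78, 220] → before → excluded.
G [11, 294] → before → excluded.
R [184, 432] → overlaps → candidate.
W [91, 126] → before → excluded.
Among candidates, latest start is 184 → R.

R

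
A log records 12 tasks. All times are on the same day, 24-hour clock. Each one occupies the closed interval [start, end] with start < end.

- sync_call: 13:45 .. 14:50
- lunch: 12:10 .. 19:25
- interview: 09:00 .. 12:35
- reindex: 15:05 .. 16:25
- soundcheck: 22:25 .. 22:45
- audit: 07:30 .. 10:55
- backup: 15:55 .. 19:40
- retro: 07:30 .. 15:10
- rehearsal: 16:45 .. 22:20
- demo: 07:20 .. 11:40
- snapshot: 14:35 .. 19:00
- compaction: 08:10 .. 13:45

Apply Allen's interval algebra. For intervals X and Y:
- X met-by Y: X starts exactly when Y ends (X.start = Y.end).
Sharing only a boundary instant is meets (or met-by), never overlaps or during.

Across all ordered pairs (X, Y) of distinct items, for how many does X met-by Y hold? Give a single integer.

Checking all 132 ordered pairs for relation 'met-by'; matching pairs in alphabetical order:
(sync_call, compaction): sync_call met-by compaction ✓
Count: 1.

1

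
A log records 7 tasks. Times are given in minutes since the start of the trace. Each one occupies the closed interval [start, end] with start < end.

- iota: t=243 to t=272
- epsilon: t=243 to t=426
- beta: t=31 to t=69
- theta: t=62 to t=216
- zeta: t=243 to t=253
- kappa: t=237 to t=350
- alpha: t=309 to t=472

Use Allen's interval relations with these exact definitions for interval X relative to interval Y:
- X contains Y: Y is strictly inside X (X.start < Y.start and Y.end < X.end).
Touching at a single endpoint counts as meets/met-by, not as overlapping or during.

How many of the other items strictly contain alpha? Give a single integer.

Target alpha = [t=309, t=472].
beta [t=31, t=69] → before → no.
epsilon [t=243, t=426] → overlaps → no.
iota [t=243, t=272] → before → no.
kappa [t=237, t=350] → overlaps → no.
theta [t=62, t=216] → before → no.
zeta [t=243, t=253] → before → no.
Total: 0.

0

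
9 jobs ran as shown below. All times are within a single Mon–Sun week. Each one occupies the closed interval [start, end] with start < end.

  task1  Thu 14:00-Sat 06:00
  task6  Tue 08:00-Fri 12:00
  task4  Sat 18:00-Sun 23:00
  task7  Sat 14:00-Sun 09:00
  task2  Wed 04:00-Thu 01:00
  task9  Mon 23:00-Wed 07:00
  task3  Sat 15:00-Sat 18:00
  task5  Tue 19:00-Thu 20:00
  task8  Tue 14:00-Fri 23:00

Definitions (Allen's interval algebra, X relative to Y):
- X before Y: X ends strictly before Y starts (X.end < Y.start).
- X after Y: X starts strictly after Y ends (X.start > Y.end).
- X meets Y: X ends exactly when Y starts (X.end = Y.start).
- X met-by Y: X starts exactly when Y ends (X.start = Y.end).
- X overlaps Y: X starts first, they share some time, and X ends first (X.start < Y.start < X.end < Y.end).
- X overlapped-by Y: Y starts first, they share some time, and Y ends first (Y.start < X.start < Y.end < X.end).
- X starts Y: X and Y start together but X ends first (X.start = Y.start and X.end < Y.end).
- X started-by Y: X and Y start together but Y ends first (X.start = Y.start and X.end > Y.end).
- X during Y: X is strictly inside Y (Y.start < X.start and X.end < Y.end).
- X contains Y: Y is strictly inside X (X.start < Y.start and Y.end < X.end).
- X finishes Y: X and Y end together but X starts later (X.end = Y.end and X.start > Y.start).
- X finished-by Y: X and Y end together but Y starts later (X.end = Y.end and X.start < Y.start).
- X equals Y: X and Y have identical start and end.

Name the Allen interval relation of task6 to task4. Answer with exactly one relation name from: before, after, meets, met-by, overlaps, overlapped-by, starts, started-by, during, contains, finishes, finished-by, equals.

before

task6 = [Tue 08:00, Fri 12:00]; task4 = [Sat 18:00, Sun 23:00].
Compare endpoints: task6.start < task4.start, task6.start < task4.end, task6.end < task4.start, task6.end < task4.end.
That pattern is 'before'.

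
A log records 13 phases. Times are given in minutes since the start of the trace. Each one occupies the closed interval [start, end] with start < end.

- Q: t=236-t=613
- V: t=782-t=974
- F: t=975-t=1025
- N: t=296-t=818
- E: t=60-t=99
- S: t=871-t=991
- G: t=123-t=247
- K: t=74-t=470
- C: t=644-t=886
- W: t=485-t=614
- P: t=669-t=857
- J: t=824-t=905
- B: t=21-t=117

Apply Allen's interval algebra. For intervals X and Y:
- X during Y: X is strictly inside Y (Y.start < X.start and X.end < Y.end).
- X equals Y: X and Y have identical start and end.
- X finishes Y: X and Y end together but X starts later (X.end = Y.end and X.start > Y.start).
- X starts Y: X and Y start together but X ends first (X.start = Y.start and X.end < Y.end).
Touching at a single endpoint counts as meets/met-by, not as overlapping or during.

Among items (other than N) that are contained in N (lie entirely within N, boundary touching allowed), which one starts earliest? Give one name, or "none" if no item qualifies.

Target N = [t=296, t=818].
B [t=21, t=117] → before → excluded.
C [t=644, t=886] → overlapped-by → excluded.
E [t=60, t=99] → before → excluded.
F [t=975, t=1025] → after → excluded.
G [t=123, t=247] → before → excluded.
J [t=824, t=905] → after → excluded.
K [t=74, t=470] → overlaps → excluded.
P [t=669, t=857] → overlapped-by → excluded.
Q [t=236, t=613] → overlaps → excluded.
S [t=871, t=991] → after → excluded.
V [t=782, t=974] → overlapped-by → excluded.
W [t=485, t=614] → during → candidate.
Among candidates, earliest start is t=485 → W.

W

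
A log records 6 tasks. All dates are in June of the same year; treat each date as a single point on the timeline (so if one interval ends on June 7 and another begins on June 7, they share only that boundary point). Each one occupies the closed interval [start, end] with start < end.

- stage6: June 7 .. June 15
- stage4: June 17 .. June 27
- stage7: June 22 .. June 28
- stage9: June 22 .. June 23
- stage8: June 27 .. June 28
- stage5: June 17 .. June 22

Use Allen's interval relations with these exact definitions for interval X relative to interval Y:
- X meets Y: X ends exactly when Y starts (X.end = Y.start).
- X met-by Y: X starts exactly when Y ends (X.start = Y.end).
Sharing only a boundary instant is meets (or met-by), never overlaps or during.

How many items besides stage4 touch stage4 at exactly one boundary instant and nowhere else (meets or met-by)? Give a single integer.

1

Target stage4 = [June 17, June 27].
stage5 [June 17, June 22] → starts → no.
stage6 [June 7, June 15] → before → no.
stage7 [June 22, June 28] → overlapped-by → no.
stage8 [June 27, June 28] → met-by → counts.
stage9 [June 22, June 23] → during → no.
Total: 1.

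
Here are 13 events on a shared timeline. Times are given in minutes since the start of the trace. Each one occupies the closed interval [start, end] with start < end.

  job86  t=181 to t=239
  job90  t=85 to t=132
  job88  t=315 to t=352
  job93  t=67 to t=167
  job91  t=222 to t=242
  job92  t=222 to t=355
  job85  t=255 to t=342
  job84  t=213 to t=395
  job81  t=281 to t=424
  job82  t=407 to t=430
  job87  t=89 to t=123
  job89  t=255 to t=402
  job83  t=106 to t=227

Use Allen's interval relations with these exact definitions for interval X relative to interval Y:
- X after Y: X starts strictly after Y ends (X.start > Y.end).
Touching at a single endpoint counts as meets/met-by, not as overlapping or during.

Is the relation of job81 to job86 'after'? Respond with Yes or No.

job81 = [t=281, t=424], job86 = [t=181, t=239].
Actual relation of job81 to job86: after.
Asked whether 'after' holds → Yes.

Yes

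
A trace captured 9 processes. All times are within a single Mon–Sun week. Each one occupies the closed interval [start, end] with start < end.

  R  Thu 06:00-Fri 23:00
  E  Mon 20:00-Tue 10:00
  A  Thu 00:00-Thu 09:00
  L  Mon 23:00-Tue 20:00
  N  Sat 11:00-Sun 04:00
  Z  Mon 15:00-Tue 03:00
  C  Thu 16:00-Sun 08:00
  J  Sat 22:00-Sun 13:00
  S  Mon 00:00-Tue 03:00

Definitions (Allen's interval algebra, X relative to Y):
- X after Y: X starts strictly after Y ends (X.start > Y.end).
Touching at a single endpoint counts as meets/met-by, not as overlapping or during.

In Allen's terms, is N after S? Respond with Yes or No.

Yes

N = [Sat 11:00, Sun 04:00], S = [Mon 00:00, Tue 03:00].
Actual relation of N to S: after.
Asked whether 'after' holds → Yes.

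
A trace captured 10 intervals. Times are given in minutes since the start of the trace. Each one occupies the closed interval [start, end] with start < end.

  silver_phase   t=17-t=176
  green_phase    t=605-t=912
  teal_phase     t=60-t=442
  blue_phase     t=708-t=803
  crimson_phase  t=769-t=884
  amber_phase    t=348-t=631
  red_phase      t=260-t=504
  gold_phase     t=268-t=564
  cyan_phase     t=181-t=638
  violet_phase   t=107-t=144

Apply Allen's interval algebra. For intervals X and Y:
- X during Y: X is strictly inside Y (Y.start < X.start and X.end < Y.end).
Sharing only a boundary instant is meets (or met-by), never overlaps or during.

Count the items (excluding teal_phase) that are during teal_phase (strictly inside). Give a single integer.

1

Target teal_phase = [t=60, t=442].
amber_phase [t=348, t=631] → overlapped-by → no.
blue_phase [t=708, t=803] → after → no.
crimson_phase [t=769, t=884] → after → no.
cyan_phase [t=181, t=638] → overlapped-by → no.
gold_phase [t=268, t=564] → overlapped-by → no.
green_phase [t=605, t=912] → after → no.
red_phase [t=260, t=504] → overlapped-by → no.
silver_phase [t=17, t=176] → overlaps → no.
violet_phase [t=107, t=144] → during → counts.
Total: 1.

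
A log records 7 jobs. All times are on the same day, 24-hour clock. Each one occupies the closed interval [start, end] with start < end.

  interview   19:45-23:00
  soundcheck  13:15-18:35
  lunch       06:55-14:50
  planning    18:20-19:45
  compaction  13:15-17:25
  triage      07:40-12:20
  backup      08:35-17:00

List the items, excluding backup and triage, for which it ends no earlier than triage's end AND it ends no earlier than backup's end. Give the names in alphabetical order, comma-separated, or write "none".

Conditions: its end is no earlier than triage's end (X.end >= 12:20) AND its end is no earlier than backup's end (X.end >= 17:00).
compaction: end 17:25 >= 12:20? ✓; end 17:25 >= 17:00? ✓ → yes.
interview: end 23:00 >= 12:20? ✓; end 23:00 >= 17:00? ✓ → yes.
lunch: end 14:50 >= 12:20? ✓; end 14:50 >= 17:00? ✗ → no.
planning: end 19:45 >= 12:20? ✓; end 19:45 >= 17:00? ✓ → yes.
soundcheck: end 18:35 >= 12:20? ✓; end 18:35 >= 17:00? ✓ → yes.
Result: compaction, interview, planning, soundcheck.

compaction, interview, planning, soundcheck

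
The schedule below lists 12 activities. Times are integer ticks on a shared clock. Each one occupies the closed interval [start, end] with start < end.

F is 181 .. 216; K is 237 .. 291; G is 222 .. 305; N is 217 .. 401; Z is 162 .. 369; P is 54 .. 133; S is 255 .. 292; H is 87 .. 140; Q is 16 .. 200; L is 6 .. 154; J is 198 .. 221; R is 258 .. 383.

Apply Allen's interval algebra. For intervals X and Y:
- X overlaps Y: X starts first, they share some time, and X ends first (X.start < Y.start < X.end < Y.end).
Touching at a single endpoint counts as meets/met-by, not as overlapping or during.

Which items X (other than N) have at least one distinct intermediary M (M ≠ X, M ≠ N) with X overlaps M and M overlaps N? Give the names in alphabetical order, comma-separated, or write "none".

F, Q

Target N = [217, 401].
Intermediaries M with M overlaps N: J, Z.
Via J — items with X overlaps J: F, Q.
Via Z — items with X overlaps Z: Q.
Union: F, Q.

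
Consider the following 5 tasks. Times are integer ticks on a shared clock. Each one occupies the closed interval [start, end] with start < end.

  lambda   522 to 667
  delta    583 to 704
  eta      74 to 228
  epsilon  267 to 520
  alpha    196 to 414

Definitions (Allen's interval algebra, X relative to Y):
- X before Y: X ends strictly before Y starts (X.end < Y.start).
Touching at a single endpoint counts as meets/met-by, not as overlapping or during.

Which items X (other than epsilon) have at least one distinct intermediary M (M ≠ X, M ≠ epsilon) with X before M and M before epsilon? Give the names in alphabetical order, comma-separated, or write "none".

Target epsilon = [267, 520].
Intermediaries M with M before epsilon: eta.
Via eta — items with X before eta: none.
Union: none.

none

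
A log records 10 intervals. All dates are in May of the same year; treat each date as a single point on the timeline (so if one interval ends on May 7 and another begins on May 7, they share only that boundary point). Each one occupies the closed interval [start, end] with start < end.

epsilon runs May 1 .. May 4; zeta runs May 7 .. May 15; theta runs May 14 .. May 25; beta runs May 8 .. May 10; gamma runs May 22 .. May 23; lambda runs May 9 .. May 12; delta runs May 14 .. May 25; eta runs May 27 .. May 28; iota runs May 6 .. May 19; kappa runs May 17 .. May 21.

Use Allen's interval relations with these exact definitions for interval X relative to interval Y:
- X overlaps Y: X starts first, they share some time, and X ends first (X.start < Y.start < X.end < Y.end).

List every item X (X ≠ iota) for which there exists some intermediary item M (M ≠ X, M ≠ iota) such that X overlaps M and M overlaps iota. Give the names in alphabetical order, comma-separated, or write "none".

none

Target iota = [May 6, May 19].
Intermediaries M with M overlaps iota: none.
Union: none.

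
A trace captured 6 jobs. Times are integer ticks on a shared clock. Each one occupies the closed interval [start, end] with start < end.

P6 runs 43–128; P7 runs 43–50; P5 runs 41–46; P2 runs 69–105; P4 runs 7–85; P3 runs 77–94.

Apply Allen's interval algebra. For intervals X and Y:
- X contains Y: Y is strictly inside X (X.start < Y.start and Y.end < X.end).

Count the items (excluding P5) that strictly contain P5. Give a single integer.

Target P5 = [41, 46].
P2 [69, 105] → after → no.
P3 [77, 94] → after → no.
P4 [7, 85] → contains → counts.
P6 [43, 128] → overlapped-by → no.
P7 [43, 50] → overlapped-by → no.
Total: 1.

1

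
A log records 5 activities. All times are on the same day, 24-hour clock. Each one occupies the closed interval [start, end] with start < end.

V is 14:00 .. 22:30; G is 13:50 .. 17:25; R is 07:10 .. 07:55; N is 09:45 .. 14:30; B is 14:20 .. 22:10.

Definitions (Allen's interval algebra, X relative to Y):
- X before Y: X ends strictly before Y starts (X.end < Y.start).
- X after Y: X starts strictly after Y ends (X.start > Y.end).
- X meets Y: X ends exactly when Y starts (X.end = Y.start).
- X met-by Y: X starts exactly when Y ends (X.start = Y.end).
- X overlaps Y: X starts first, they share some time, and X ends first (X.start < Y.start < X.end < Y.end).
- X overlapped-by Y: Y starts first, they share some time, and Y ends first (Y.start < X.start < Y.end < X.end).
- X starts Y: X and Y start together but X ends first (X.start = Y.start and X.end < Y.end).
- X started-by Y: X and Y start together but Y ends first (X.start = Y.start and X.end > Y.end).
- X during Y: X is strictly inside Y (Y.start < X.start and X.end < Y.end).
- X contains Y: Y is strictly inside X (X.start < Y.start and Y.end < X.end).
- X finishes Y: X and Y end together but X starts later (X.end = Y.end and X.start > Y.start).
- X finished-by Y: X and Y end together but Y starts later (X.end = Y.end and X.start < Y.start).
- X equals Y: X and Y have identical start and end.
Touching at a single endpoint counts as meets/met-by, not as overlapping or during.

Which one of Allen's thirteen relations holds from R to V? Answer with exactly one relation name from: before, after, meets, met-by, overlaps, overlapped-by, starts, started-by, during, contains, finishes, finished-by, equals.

R = [07:10, 07:55]; V = [14:00, 22:30].
Compare endpoints: R.start < V.start, R.start < V.end, R.end < V.start, R.end < V.end.
That pattern is 'before'.

before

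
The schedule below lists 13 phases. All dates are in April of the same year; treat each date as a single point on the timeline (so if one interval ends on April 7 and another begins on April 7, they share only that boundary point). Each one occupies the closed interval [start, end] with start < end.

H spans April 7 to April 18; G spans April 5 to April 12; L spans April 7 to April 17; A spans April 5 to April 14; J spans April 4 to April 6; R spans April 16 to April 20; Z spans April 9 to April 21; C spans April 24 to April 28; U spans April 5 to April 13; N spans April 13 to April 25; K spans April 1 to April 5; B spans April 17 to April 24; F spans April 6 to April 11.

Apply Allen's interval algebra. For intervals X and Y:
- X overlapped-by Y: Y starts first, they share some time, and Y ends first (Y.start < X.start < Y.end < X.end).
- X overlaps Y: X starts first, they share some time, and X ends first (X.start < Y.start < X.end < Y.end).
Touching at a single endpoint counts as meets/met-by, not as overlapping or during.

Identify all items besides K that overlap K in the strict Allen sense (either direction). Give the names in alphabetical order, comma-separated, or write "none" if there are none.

Target K = [April 1, April 5].
A [April 5, April 14] → met-by → no.
B [April 17, April 24] → after → no.
C [April 24, April 28] → after → no.
F [April 6, April 11] → after → no.
G [April 5, April 12] → met-by → no.
H [April 7, April 18] → after → no.
J [April 4, April 6] → overlapped-by → yes.
L [April 7, April 17] → after → no.
N [April 13, April 25] → after → no.
R [April 16, April 20] → after → no.
U [April 5, April 13] → met-by → no.
Z [April 9, April 21] → after → no.
Result: J.

J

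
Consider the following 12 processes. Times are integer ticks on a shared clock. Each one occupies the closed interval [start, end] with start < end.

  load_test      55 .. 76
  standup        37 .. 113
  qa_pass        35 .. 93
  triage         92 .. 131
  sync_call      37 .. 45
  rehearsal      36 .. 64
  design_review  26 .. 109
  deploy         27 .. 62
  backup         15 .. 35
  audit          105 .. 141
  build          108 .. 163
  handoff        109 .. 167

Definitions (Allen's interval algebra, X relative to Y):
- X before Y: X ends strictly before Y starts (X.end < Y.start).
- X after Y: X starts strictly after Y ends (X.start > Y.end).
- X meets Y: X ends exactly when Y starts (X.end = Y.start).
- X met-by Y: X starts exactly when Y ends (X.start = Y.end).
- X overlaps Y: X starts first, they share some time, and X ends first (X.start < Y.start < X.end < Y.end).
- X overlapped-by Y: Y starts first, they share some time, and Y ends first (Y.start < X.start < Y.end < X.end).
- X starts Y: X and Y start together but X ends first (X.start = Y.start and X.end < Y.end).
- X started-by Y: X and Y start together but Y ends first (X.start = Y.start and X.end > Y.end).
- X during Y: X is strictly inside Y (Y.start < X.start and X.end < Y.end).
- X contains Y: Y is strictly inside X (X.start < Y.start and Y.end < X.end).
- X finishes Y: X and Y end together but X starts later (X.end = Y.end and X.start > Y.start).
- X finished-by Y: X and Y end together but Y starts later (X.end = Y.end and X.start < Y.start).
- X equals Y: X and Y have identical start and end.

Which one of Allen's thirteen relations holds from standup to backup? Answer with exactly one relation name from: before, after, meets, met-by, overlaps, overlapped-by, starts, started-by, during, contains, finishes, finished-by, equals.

after

standup = [37, 113]; backup = [15, 35].
Compare endpoints: standup.start > backup.start, standup.start > backup.end, standup.end > backup.start, standup.end > backup.end.
That pattern is 'after'.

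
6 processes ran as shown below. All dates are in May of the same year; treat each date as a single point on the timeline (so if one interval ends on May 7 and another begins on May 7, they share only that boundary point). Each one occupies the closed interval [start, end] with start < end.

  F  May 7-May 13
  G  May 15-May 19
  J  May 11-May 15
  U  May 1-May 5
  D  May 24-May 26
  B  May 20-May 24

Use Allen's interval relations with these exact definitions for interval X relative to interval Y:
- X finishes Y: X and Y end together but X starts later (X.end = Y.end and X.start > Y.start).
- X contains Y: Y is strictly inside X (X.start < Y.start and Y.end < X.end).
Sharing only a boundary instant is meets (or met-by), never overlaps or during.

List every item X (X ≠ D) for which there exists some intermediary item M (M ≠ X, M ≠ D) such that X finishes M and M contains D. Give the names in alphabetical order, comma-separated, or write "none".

none

Target D = [May 24, May 26].
Intermediaries M with M contains D: none.
Union: none.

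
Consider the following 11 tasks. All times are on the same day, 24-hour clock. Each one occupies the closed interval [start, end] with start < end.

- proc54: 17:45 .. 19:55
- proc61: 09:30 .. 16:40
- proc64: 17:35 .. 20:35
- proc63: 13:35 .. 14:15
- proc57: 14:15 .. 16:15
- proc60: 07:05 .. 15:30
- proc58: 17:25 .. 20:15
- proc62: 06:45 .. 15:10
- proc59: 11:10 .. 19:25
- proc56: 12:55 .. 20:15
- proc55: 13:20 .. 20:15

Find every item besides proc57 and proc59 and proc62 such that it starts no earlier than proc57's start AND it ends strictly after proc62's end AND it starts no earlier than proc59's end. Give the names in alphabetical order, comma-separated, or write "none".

Conditions: its start is no earlier than proc57's start (X.start >= 14:15) AND its end is strictly after proc62's end (X.end > 15:10) AND its start is no earlier than proc59's end (X.start >= 19:25).
proc54: start 17:45 >= 14:15? ✓; end 19:55 > 15:10? ✓; start 17:45 >= 19:25? ✗ → no.
proc55: start 13:20 >= 14:15? ✗; end 20:15 > 15:10? ✓; start 13:20 >= 19:25? ✗ → no.
proc56: start 12:55 >= 14:15? ✗; end 20:15 > 15:10? ✓; start 12:55 >= 19:25? ✗ → no.
proc58: start 17:25 >= 14:15? ✓; end 20:15 > 15:10? ✓; start 17:25 >= 19:25? ✗ → no.
proc60: start 07:05 >= 14:15? ✗; end 15:30 > 15:10? ✓; start 07:05 >= 19:25? ✗ → no.
proc61: start 09:30 >= 14:15? ✗; end 16:40 > 15:10? ✓; start 09:30 >= 19:25? ✗ → no.
proc63: start 13:35 >= 14:15? ✗; end 14:15 > 15:10? ✗; start 13:35 >= 19:25? ✗ → no.
proc64: start 17:35 >= 14:15? ✓; end 20:35 > 15:10? ✓; start 17:35 >= 19:25? ✗ → no.
Result: none.

none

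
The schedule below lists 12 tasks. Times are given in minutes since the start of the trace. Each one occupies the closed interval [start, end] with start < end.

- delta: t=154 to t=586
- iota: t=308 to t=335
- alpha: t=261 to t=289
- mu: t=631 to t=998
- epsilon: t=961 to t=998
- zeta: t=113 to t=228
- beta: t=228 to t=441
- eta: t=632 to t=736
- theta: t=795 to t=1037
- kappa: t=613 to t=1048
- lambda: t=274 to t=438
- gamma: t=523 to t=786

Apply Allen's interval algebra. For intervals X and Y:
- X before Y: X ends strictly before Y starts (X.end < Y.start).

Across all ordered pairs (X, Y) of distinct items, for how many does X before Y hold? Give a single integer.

Checking all 132 ordered pairs for relation 'before'; matching pairs in alphabetical order:
(alpha, epsilon): alpha before epsilon ✓
(alpha, eta): alpha before eta ✓
(alpha, gamma): alpha before gamma ✓
(alpha, iota): alpha before iota ✓
(alpha, kappa): alpha before kappa ✓
(alpha, mu): alpha before mu ✓
(alpha, theta): alpha before theta ✓
(beta, epsilon): beta before epsilon ✓
(beta, eta): beta before eta ✓
(beta, gamma): beta before gamma ✓
(beta, kappa): beta before kappa ✓
(beta, mu): beta before mu ✓
(beta, theta): beta before theta ✓
(delta, epsilon): delta before epsilon ✓
(delta, eta): delta before eta ✓
(delta, kappa): delta before kappa ✓
(delta, mu): delta before mu ✓
(delta, theta): delta before theta ✓
(eta, epsilon): eta before epsilon ✓
(eta, theta): eta before theta ✓
(gamma, epsilon): gamma before epsilon ✓
(gamma, theta): gamma before theta ✓
(iota, epsilon): iota before epsilon ✓
(iota, eta): iota before eta ✓
... plus 19 further pairs not listed.
Count: 43.

43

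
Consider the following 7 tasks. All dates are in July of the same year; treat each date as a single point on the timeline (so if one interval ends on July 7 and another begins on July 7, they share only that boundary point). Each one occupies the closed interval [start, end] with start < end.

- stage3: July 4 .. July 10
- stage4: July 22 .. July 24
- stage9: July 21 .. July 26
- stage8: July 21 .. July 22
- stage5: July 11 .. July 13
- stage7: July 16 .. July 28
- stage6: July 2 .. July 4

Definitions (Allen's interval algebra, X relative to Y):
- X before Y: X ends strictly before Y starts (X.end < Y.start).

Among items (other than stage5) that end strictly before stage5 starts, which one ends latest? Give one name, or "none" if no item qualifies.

stage3

Target stage5 = [July 11, July 13].
stage3 [July 4, July 10] → before → candidate.
stage4 [July 22, July 24] → after → excluded.
stage6 [July 2, July 4] → before → candidate.
stage7 [July 16, July 28] → after → excluded.
stage8 [July 21, July 22] → after → excluded.
stage9 [July 21, July 26] → after → excluded.
Among candidates, latest end is July 10 → stage3.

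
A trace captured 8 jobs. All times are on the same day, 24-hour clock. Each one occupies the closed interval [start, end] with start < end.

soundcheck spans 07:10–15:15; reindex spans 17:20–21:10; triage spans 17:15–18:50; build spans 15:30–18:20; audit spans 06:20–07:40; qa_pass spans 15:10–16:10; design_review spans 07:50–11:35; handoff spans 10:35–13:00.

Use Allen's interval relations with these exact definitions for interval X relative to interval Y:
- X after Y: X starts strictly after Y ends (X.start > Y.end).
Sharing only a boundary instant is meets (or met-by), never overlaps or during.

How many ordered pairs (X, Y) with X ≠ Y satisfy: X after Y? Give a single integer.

19

Checking all 56 ordered pairs for relation 'after'; matching pairs in alphabetical order:
(build, audit): build after audit ✓
(build, design_review): build after design_review ✓
(build, handoff): build after handoff ✓
(build, soundcheck): build after soundcheck ✓
(design_review, audit): design_review after audit ✓
(handoff, audit): handoff after audit ✓
(qa_pass, audit): qa_pass after audit ✓
(qa_pass, design_review): qa_pass after design_review ✓
(qa_pass, handoff): qa_pass after handoff ✓
(reindex, audit): reindex after audit ✓
(reindex, design_review): reindex after design_review ✓
(reindex, handoff): reindex after handoff ✓
(reindex, qa_pass): reindex after qa_pass ✓
(reindex, soundcheck): reindex after soundcheck ✓
(triage, audit): triage after audit ✓
(triage, design_review): triage after design_review ✓
(triage, handoff): triage after handoff ✓
(triage, qa_pass): triage after qa_pass ✓
(triage, soundcheck): triage after soundcheck ✓
Count: 19.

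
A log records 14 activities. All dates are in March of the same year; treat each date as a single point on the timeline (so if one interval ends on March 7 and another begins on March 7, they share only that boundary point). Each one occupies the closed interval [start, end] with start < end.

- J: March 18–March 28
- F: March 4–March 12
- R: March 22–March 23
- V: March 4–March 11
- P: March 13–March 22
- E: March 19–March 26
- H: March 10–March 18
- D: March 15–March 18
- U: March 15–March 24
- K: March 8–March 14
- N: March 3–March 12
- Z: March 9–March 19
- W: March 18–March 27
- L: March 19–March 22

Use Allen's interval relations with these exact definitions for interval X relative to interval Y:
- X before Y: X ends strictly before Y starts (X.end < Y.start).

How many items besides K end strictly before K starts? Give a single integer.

0

Target K = [March 8, March 14].
D [March 15, March 18] → after → no.
E [March 19, March 26] → after → no.
F [March 4, March 12] → overlaps → no.
H [March 10, March 18] → overlapped-by → no.
J [March 18, March 28] → after → no.
L [March 19, March 22] → after → no.
N [March 3, March 12] → overlaps → no.
P [March 13, March 22] → overlapped-by → no.
R [March 22, March 23] → after → no.
U [March 15, March 24] → after → no.
V [March 4, March 11] → overlaps → no.
W [March 18, March 27] → after → no.
Z [March 9, March 19] → overlapped-by → no.
Total: 0.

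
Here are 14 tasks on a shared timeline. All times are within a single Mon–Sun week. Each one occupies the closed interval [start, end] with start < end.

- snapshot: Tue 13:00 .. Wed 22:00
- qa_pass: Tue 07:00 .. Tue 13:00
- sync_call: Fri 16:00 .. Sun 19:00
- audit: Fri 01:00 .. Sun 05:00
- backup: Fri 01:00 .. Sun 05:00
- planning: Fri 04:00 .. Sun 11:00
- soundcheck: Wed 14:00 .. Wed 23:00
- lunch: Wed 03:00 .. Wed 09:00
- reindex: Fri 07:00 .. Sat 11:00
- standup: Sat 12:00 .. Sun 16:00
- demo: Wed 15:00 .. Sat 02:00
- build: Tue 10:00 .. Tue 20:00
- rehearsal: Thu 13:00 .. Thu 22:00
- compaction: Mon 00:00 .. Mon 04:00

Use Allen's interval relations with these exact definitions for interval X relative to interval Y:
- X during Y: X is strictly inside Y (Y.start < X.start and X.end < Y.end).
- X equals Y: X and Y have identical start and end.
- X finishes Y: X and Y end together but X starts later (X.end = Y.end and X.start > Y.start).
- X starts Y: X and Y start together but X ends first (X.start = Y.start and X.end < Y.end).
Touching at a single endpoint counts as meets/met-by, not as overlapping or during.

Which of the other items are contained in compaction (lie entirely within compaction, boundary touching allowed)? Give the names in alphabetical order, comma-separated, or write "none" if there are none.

none

Target compaction = [Mon 00:00, Mon 04:00].
audit [Fri 01:00, Sun 05:00] → after → no.
backup [Fri 01:00, Sun 05:00] → after → no.
build [Tue 10:00, Tue 20:00] → after → no.
demo [Wed 15:00, Sat 02:00] → after → no.
lunch [Wed 03:00, Wed 09:00] → after → no.
planning [Fri 04:00, Sun 11:00] → after → no.
qa_pass [Tue 07:00, Tue 13:00] → after → no.
rehearsal [Thu 13:00, Thu 22:00] → after → no.
reindex [Fri 07:00, Sat 11:00] → after → no.
snapshot [Tue 13:00, Wed 22:00] → after → no.
soundcheck [Wed 14:00, Wed 23:00] → after → no.
standup [Sat 12:00, Sun 16:00] → after → no.
sync_call [Fri 16:00, Sun 19:00] → after → no.
Result: none.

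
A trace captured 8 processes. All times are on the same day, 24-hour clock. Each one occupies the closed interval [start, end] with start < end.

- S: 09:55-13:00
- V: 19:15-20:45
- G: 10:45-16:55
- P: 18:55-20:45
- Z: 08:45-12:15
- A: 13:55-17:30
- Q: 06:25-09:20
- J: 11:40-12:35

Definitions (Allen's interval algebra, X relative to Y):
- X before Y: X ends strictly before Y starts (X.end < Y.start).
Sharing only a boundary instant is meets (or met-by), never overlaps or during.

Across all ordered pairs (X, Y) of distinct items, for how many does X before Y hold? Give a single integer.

19

Checking all 56 ordered pairs for relation 'before'; matching pairs in alphabetical order:
(A, P): A before P ✓
(A, V): A before V ✓
(G, P): G before P ✓
(G, V): G before V ✓
(J, A): J before A ✓
(J, P): J before P ✓
(J, V): J before V ✓
(Q, A): Q before A ✓
(Q, G): Q before G ✓
(Q, J): Q before J ✓
(Q, P): Q before P ✓
(Q, S): Q before S ✓
(Q, V): Q before V ✓
(S, A): S before A ✓
(S, P): S before P ✓
(S, V): S before V ✓
(Z, A): Z before A ✓
(Z, P): Z before P ✓
(Z, V): Z before V ✓
Count: 19.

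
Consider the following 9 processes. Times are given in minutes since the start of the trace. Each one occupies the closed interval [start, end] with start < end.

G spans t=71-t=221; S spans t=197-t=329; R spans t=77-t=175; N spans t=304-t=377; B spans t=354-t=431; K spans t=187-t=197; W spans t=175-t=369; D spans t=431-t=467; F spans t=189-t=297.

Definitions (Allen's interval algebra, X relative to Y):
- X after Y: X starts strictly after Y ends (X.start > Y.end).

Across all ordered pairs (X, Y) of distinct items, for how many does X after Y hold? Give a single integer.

Checking all 72 ordered pairs for relation 'after'; matching pairs in alphabetical order:
(B, F): B after F ✓
(B, G): B after G ✓
(B, K): B after K ✓
(B, R): B after R ✓
(B, S): B after S ✓
(D, F): D after F ✓
(D, G): D after G ✓
(D, K): D after K ✓
(D, N): D after N ✓
(D, R): D after R ✓
(D, S): D after S ✓
(D, W): D after W ✓
(F, R): F after R ✓
(K, R): K after R ✓
(N, F): N after F ✓
(N, G): N after G ✓
(N, K): N after K ✓
(N, R): N after R ✓
(S, R): S after R ✓
Count: 19.

19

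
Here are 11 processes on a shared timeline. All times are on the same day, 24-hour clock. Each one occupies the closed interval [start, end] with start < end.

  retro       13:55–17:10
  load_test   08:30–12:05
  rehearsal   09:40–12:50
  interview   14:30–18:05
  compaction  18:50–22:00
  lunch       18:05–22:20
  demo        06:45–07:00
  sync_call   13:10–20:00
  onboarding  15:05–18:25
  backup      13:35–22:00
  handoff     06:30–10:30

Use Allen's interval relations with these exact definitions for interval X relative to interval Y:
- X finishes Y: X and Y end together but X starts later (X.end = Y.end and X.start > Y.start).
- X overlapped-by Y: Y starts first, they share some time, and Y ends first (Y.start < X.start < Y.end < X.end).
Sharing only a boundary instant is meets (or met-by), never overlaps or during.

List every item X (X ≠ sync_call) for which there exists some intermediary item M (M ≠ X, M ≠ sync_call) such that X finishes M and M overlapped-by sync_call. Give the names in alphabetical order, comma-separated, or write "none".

compaction

Target sync_call = [13:10, 20:00].
Intermediaries M with M overlapped-by sync_call: backup, compaction, lunch.
Via backup — items with X finishes backup: compaction.
Via compaction — items with X finishes compaction: none.
Via lunch — items with X finishes lunch: none.
Union: compaction.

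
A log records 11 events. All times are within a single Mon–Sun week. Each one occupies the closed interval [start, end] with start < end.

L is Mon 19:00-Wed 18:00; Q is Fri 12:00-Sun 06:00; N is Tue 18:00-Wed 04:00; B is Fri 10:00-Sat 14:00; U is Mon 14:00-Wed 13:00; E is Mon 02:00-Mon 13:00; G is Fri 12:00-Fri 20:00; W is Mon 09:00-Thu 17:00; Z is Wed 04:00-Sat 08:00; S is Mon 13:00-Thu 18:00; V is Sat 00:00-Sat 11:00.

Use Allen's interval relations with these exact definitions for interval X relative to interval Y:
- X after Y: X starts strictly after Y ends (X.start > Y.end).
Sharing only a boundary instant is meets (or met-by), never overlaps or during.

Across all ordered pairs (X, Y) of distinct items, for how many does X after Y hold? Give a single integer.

Checking all 110 ordered pairs for relation 'after'; matching pairs in alphabetical order:
(B, E): B after E ✓
(B, L): B after L ✓
(B, N): B after N ✓
(B, S): B after S ✓
(B, U): B after U ✓
(B, W): B after W ✓
(G, E): G after E ✓
(G, L): G after L ✓
(G, N): G after N ✓
(G, S): G after S ✓
(G, U): G after U ✓
(G, W): G after W ✓
(L, E): L after E ✓
(N, E): N after E ✓
(Q, E): Q after E ✓
(Q, L): Q after L ✓
(Q, N): Q after N ✓
(Q, S): Q after S ✓
(Q, U): Q after U ✓
(Q, W): Q after W ✓
(U, E): U after E ✓
(V, E): V after E ✓
(V, G): V after G ✓
(V, L): V after L ✓
... plus 5 further pairs not listed.
Count: 29.

29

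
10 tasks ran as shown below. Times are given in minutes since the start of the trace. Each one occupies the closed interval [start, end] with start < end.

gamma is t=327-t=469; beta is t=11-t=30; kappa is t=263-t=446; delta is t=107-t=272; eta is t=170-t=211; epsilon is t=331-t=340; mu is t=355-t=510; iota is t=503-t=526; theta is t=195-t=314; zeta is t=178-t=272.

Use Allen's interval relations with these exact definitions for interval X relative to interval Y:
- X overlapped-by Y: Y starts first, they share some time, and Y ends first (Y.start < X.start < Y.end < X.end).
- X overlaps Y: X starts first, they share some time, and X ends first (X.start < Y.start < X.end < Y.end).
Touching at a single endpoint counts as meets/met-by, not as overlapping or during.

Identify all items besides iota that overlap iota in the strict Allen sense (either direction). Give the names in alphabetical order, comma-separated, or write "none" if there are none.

mu

Target iota = [t=503, t=526].
beta [t=11, t=30] → before → no.
delta [t=107, t=272] → before → no.
epsilon [t=331, t=340] → before → no.
eta [t=170, t=211] → before → no.
gamma [t=327, t=469] → before → no.
kappa [t=263, t=446] → before → no.
mu [t=355, t=510] → overlaps → yes.
theta [t=195, t=314] → before → no.
zeta [t=178, t=272] → before → no.
Result: mu.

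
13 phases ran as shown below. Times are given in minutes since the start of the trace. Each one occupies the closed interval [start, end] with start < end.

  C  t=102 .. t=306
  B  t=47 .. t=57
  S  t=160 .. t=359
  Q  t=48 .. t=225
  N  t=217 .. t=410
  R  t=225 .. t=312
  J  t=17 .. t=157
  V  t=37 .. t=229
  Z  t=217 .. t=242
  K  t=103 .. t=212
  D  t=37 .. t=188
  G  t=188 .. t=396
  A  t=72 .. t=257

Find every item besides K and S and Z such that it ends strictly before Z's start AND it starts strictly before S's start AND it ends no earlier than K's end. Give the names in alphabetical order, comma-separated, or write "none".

none

Conditions: its end is strictly before Z's start (X.end < t=217) AND its start is strictly before S's start (X.start < t=160) AND its end is no earlier than K's end (X.end >= t=212).
A: end t=257 < t=217? ✗; start t=72 < t=160? ✓; end t=257 >= t=212? ✓ → no.
B: end t=57 < t=217? ✓; start t=47 < t=160? ✓; end t=57 >= t=212? ✗ → no.
C: end t=306 < t=217? ✗; start t=102 < t=160? ✓; end t=306 >= t=212? ✓ → no.
D: end t=188 < t=217? ✓; start t=37 < t=160? ✓; end t=188 >= t=212? ✗ → no.
G: end t=396 < t=217? ✗; start t=188 < t=160? ✗; end t=396 >= t=212? ✓ → no.
J: end t=157 < t=217? ✓; start t=17 < t=160? ✓; end t=157 >= t=212? ✗ → no.
N: end t=410 < t=217? ✗; start t=217 < t=160? ✗; end t=410 >= t=212? ✓ → no.
Q: end t=225 < t=217? ✗; start t=48 < t=160? ✓; end t=225 >= t=212? ✓ → no.
R: end t=312 < t=217? ✗; start t=225 < t=160? ✗; end t=312 >= t=212? ✓ → no.
V: end t=229 < t=217? ✗; start t=37 < t=160? ✓; end t=229 >= t=212? ✓ → no.
Result: none.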